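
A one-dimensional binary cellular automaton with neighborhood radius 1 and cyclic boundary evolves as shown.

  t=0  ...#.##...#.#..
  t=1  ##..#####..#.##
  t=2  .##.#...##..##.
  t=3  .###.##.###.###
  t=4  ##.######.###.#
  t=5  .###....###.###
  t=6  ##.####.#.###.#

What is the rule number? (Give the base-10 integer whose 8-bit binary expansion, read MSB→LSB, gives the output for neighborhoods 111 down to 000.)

121

  [7] ### => .  t=1,i=0
  [6] ##. => #  t=0,i=6
  [5] #.# => #  t=0,i=4
  [4] #.. => #  t=0,i=7
  [3] .## => #  t=0,i=5
  [2] .#. => .  t=0,i=3
  [1] ..# => .  t=0,i=2
  [0] ... => #  t=0,i=0
  bits 01111001 = 121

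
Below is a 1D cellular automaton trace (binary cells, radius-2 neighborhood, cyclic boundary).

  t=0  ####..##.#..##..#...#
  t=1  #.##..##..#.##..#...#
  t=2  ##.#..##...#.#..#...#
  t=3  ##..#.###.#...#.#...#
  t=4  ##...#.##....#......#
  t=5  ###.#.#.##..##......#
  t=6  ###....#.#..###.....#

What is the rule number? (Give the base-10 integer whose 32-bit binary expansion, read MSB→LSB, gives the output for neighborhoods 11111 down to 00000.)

2030107348

  nb #####: next=.  (t=0,i=1, bit31=0)
  nb ####.: next=#  (t=0,i=2, bit30=1)
  nb ###.#: next=#  (t=2,i=1, bit29=1)
  nb ###..: next=#  (t=0,i=3, bit28=1)
  nb ##.##: next=#  (t=1,i=1, bit27=1)
  nb ##.#.: next=.  (t=0,i=8, bit26=0)
  nb ##..#: next=.  (t=0,i=4, bit25=0)
  nb ##...: next=#  (t=2,i=8, bit24=1)
  nb #.###: next=.  (t=3,i=6, bit23=0)
  nb #.##.: next=.  (t=1,i=2, bit22=0)
  nb #.#.#: next=.  (t=5,i=4, bit21=0)
  nb #.#..: next=.  (t=0,i=9, bit20=0)
  nb #..##: next=.  (t=0,i=5, bit19=0)
  nb #..#.: next=.  (t=0,i=15, bit18=0)
  nb #...#: next=.  (t=0,i=18, bit17=0)
  nb #....: next=.  (t=4,i=10, bit16=0)
  nb .####: next=#  (t=0,i=0, bit15=1)
  nb .###.: next=#  (t=2,i=0, bit14=1)
  nb .##.#: next=#  (t=0,i=7, bit13=1)
  nb .##..: next=#  (t=0,i=13, bit12=1)
  nb .#.##: next=#  (t=1,i=11, bit11=1)
  nb .#.#.: next=.  (t=2,i=12, bit10=0)
  nb .#..#: next=#  (t=0,i=10, bit9=1)
  nb .#...: next=.  (t=0,i=17, bit8=0)
  nb ..###: next=#  (t=0,i=20, bit7=1)
  nb ..##.: next=#  (t=0,i=6, bit6=1)
  nb ..#.#: next=.  (t=1,i=10, bit5=0)
  nb ..#..: next=#  (t=0,i=16, bit4=1)
  nb ...##: next=.  (t=0,i=19, bit3=0)
  nb ...#.: next=#  (t=2,i=10, bit2=1)
  nb ....#: next=.  (t=4,i=11, bit1=0)
  nb .....: next=.  (t=4,i=16, bit0=0)
  bits 01111001000000001111101011010100 = 2030107348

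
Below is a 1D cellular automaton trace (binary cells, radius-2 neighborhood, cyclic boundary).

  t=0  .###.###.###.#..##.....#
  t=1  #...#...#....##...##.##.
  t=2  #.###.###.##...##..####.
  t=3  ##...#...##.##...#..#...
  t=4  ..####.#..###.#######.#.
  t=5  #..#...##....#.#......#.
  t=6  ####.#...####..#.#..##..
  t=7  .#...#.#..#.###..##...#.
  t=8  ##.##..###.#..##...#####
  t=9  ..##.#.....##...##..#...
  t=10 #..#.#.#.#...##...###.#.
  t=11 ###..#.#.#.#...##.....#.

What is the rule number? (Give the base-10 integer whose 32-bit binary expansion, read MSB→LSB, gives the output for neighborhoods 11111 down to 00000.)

460827158

  #####|.  b31=0 t=4,i=16
  ####.|.  b30=0 t=2,i=21
  ###.#|.  b29=0 t=0,i=3
  ###..|#  b28=1 t=6,i=12
  ##.##|#  b27=1 t=0,i=4
  ##.#.|.  b26=0 t=0,i=12
  ##..#|#  b25=1 t=2,i=17
  ##...|#  b24=1 t=0,i=18
  #.###|.  b23=0 t=0,i=1
  #.##.|#  b22=1 t=1,i=21
  #.#.#|#  b21=1 t=2,i=0
  #.#..|#  b20=1 t=0,i=13
  #..##|.  b19=0 t=0,i=15
  #..#.|#  b18=1 t=3,i=19
  #...#|#  b17=1 t=1,i=2
  #....|#  b16=1 t=0,i=19
  .####|#  b15=1 t=2,i=20
  .###.|.  b14=0 t=0,i=2
  .##.#|#  b13=1 t=1,i=19
  .##..|.  b12=0 t=0,i=17
  .#.##|#  b11=1 t=0,i=0
  .#.#.|.  b10=0 t=5,i=14
  .#..#|#  b9=1 t=0,i=14
  .#...|.  b8=0 t=1,i=1
  ..###|.  b7=0 t=2,i=19
  ..##.|.  b6=0 t=0,i=16
  ..#.#|.  b5=0 t=0,i=23
  ..#..|#  b4=1 t=1,i=4
  ...##|.  b3=0 t=1,i=12
  ...#.|#  b2=1 t=0,i=22
  ....#|#  b1=1 t=0,i=21
  .....|.  b0=0 t=0,i=20
  bits 00011011011101111010101000010110 = 460827158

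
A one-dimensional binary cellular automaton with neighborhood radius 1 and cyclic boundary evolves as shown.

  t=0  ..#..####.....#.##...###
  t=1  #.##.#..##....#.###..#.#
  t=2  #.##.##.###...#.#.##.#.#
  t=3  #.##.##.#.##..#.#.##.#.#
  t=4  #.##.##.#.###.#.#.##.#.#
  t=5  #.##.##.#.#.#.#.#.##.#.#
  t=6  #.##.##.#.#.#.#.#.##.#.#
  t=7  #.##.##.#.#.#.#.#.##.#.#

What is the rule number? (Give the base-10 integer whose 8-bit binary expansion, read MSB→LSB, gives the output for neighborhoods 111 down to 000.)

  ###|.  b7=0 t=0,i=6
  ##.|#  b6=1 t=0,i=8
  #.#|.  b5=0 t=0,i=15
  #..|#  b4=1 t=0,i=0
  .##|#  b3=1 t=0,i=5
  .#.|#  b2=1 t=0,i=2
  ..#|.  b1=0 t=0,i=1
  ...|.  b0=0 t=0,i=10
  bits 01011100 = 92

92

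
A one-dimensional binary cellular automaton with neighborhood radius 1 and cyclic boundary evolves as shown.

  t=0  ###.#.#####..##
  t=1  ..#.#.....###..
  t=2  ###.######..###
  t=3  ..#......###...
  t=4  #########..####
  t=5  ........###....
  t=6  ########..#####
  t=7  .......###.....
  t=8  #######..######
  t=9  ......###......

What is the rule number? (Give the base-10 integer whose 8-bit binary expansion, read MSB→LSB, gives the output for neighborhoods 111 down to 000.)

87

  nb ###: next=.  (t=0,i=0, bit7=0)
  nb ##.: next=#  (t=0,i=2, bit6=1)
  nb #.#: next=.  (t=0,i=3, bit5=0)
  nb #..: next=#  (t=0,i=11, bit4=1)
  nb .##: next=.  (t=0,i=6, bit3=0)
  nb .#.: next=#  (t=0,i=4, bit2=1)
  nb ..#: next=#  (t=0,i=12, bit1=1)
  nb ...: next=#  (t=1,i=0, bit0=1)
  bits 01010111 = 87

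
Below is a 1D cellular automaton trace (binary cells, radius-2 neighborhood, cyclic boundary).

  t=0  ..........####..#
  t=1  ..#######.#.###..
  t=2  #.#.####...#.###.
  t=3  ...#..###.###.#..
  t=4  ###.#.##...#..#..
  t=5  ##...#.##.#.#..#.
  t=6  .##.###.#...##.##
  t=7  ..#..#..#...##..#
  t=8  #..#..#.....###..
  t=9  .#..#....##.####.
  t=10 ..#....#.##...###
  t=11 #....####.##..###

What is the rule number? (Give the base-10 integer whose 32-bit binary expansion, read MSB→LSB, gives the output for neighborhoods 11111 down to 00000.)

  [31] ##### => #  t=1,i=4
  [30] ####. => #  t=0,i=12
  [29] ###.# => .  t=1,i=8
  [28] ###.. => #  t=0,i=13
  [27] ##.## => .  t=3,i=9
  [26] ##.#. => .  t=1,i=9
  [25] ##..# => #  t=0,i=14
  [24] ##... => #  t=1,i=15
  [23] #.### => .  t=1,i=12
  [22] #.##. => .  t=4,i=6
  [21] #.#.# => .  t=1,i=10
  [20] #.#.. => #  t=3,i=14
  [19] #..## => .  t=3,i=5
  [18] #..#. => .  t=0,i=15
  [17] #...# => .  t=2,i=9
  [16] #.... => .  t=0,i=1
  [15] .#### => .  t=0,i=11
  [14] .###. => #  t=1,i=13
  [13] .##.# => #  t=5,i=8
  [12] .##.. => #  t=4,i=7
  [11] .#.## => #  t=1,i=11
  [10] .#.#. => .  t=2,i=1
  [9] .#..# => #  t=3,i=4
  [8] .#... => .  t=0,i=0
  [7] ..### => #  t=0,i=10
  [6] ..##. => #  t=6,i=12
  [5] ..#.# => #  t=2,i=11
  [4] ..#.. => .  t=0,i=16
  [3] ...## => .  t=0,i=9
  [2] ...#. => #  t=2,i=10
  [1] ....# => #  t=0,i=8
  [0] ..... => #  t=0,i=2
  bits 11010011000100000111101011100111 = 3541072615

3541072615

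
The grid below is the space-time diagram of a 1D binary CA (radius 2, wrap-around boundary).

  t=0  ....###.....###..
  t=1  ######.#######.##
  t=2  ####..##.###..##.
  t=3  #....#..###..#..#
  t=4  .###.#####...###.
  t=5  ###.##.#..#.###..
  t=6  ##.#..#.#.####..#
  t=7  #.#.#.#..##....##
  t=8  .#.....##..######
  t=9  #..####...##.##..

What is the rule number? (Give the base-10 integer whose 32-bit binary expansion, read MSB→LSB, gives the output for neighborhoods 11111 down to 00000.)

2374585019

  nb #####: next=#  (t=1,i=0, bit31=1)
  nb ####.: next=.  (t=1,i=4, bit30=0)
  nb ###.#: next=.  (t=1,i=5, bit29=0)
  nb ###..: next=.  (t=0,i=6, bit28=0)
  nb ##.##: next=#  (t=1,i=6, bit27=1)
  nb ##.#.: next=#  (t=5,i=6, bit26=1)
  nb ##..#: next=.  (t=2,i=4, bit25=0)
  nb ##...: next=#  (t=0,i=7, bit24=1)
  nb #.###: next=#  (t=1,i=7, bit23=1)
  nb #.##.: next=.  (t=5,i=4, bit22=0)
  nb #.#.#: next=.  (t=6,i=8, bit21=0)
  nb #.#..: next=.  (t=5,i=7, bit20=0)
  nb #..##: next=#  (t=2,i=5, bit19=1)
  nb #..#.: next=.  (t=3,i=12, bit18=0)
  nb #...#: next=.  (t=4,i=11, bit17=0)
  nb #....: next=#  (t=0,i=8, bit16=1)
  nb .####: next=.  (t=1,i=8, bit15=0)
  nb .###.: next=#  (t=0,i=5, bit14=1)
  nb .##.#: next=.  (t=2,i=7, bit13=0)
  nb .##..: next=.  (t=3,i=0, bit12=0)
  nb .#.##: next=#  (t=5,i=11, bit11=1)
  nb .#.#.: next=.  (t=6,i=7, bit10=0)
  nb .#..#: next=#  (t=3,i=6, bit9=1)
  nb .#...: next=.  (t=8,i=2, bit8=0)
  nb ..###: next=#  (t=0,i=4, bit7=1)
  nb ..##.: next=.  (t=2,i=6, bit6=0)
  nb ..#.#: next=#  (t=5,i=10, bit5=1)
  nb ..#..: next=#  (t=3,i=5, bit4=1)
  nb ...##: next=#  (t=0,i=3, bit3=1)
  nb ...#.: next=.  (t=3,i=4, bit2=0)
  nb ....#: next=#  (t=0,i=2, bit1=1)
  nb .....: next=#  (t=0,i=0, bit0=1)
  bits 10001101100010010100101010111011 = 2374585019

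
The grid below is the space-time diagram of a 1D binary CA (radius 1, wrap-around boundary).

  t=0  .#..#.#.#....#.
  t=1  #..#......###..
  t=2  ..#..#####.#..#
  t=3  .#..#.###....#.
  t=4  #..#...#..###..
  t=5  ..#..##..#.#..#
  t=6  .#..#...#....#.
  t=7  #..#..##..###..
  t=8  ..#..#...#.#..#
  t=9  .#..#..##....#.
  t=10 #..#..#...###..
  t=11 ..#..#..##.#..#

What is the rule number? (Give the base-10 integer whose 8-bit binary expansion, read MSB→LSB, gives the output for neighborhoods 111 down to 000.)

131

  ###|#  b7=1 t=1,i=11
  ##.|.  b6=0 t=1,i=12
  #.#|.  b5=0 t=0,i=5
  #..|.  b4=0 t=0,i=2
  .##|.  b3=0 t=1,i=10
  .#.|.  b2=0 t=0,i=1
  ..#|#  b1=1 t=0,i=0
  ...|#  b0=1 t=0,i=10
  bits 10000011 = 131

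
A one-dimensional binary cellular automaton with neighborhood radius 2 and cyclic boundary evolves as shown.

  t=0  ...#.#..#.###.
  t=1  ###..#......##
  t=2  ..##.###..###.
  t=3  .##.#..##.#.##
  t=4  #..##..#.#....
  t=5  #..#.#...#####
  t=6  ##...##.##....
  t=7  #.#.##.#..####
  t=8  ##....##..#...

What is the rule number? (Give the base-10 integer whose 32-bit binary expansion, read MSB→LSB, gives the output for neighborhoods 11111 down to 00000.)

1058079198

  ##### -> .   bit 31 = 0  t=1,i=0
  ####. -> .   bit 30 = 0  t=1,i=1
  ###.# -> #   bit 29 = 1  t=7,i=0
  ###.. -> #   bit 28 = 1  t=0,i=12
  ##.## -> #   bit 27 = 1  t=2,i=4
  ##.#. -> #   bit 26 = 1  t=3,i=3
  ##..# -> #   bit 25 = 1  t=1,i=3
  ##... -> #   bit 24 = 1  t=0,i=13
  #.### -> .   bit 23 = 0  t=0,i=10
  #.##. -> .   bit 22 = 0  t=3,i=1
  #.#.# -> .   bit 21 = 0  t=3,i=10
  #.#.. -> #   bit 20 = 1  t=0,i=5
  #..## -> .   bit 19 = 0  t=2,i=9
  #..#. -> .   bit 18 = 0  t=0,i=7
  #...# -> .   bit 17 = 0  t=2,i=0
  #.... -> #   bit 16 = 1  t=0,i=0
  .#### -> .   bit 15 = 0  t=1,i=13
  .###. -> .   bit 14 = 0  t=0,i=11
  .##.# -> .   bit 13 = 0  t=2,i=3
  .##.. -> .   bit 12 = 0  t=4,i=4
  .#.## -> .   bit 11 = 0  t=0,i=9
  .#.#. -> .   bit 10 = 0  t=0,i=4
  .#..# -> .   bit 9 = 0  t=0,i=6
  .#... -> #   bit 8 = 1  t=1,i=6
  ..### -> #   bit 7 = 1  t=1,i=12
  ..##. -> #   bit 6 = 1  t=2,i=2
  ..#.# -> .   bit 5 = 0  t=0,i=3
  ..#.. -> #   bit 4 = 1  t=1,i=5
  ...## -> #   bit 3 = 1  t=1,i=11
  ...#. -> #   bit 2 = 1  t=0,i=2
  ....# -> #   bit 1 = 1  t=0,i=1
  ..... -> .   bit 0 = 0  t=1,i=8
  bits 00111111000100010000000111011110 = 1058079198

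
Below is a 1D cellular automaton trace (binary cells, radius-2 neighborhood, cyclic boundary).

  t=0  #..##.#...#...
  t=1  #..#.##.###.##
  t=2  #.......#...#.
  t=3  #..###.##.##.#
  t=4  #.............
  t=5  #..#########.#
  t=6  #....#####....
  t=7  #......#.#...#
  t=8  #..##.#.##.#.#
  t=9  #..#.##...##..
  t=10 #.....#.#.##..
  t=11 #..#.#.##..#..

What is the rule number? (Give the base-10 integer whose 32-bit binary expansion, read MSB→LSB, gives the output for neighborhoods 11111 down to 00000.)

2494698581

  #####|#  b31=1 t=5,i=5
  ####.|.  b30=0 t=5,i=10
  ###.#|.  b29=0 t=1,i=10
  ###..|#  b28=1 t=1,i=0
  ##.##|.  b27=0 t=1,i=7
  ##.#.|#  b26=1 t=0,i=5
  ##..#|.  b25=0 t=1,i=1
  ##...|.  b24=0 t=6,i=10
  #.###|#  b23=1 t=1,i=8
  #.##.|.  b22=0 t=1,i=5
  #.#.#|#  b21=1 t=8,i=6
  #.#..|#  b20=1 t=0,i=6
  #..##|.  b19=0 t=0,i=2
  #..#.|.  b18=0 t=1,i=2
  #...#|#  b17=1 t=0,i=8
  #....|.  b16=0 t=2,i=2
  .####|.  b15=0 t=5,i=4
  .###.|.  b14=0 t=1,i=9
  .##.#|.  b13=0 t=0,i=4
  .##..|#  b12=1 t=3,i=0
  .#.##|.  b11=0 t=1,i=4
  .#.#.|#  b10=1 t=2,i=13
  .#..#|.  b9=0 t=0,i=1
  .#...|.  b8=0 t=0,i=7
  ..###|.  b7=0 t=3,i=3
  ..##.|#  b6=1 t=0,i=3
  ..#.#|.  b5=0 t=1,i=3
  ..#..|#  b4=1 t=0,i=0
  ...##|.  b3=0 t=6,i=4
  ...#.|#  b2=1 t=0,i=9
  ....#|.  b1=0 t=2,i=6
  .....|#  b0=1 t=2,i=3
  bits 10010100101100100001010001010101 = 2494698581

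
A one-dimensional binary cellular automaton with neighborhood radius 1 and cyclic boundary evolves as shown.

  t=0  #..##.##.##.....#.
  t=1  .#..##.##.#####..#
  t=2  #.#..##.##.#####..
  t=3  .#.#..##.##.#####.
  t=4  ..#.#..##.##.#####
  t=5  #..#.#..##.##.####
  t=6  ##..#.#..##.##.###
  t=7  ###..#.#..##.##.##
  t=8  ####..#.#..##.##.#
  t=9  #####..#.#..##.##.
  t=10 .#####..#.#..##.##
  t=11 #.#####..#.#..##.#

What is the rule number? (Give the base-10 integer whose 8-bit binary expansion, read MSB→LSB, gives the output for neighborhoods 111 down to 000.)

  [7] ### => #  t=1,i=11
  [6] ##. => #  t=0,i=4
  [5] #.# => #  t=0,i=5
  [4] #.. => #  t=0,i=1
  [3] .## => .  t=0,i=3
  [2] .#. => .  t=0,i=0
  [1] ..# => .  t=0,i=2
  [0] ... => #  t=0,i=12
  bits 11110001 = 241

241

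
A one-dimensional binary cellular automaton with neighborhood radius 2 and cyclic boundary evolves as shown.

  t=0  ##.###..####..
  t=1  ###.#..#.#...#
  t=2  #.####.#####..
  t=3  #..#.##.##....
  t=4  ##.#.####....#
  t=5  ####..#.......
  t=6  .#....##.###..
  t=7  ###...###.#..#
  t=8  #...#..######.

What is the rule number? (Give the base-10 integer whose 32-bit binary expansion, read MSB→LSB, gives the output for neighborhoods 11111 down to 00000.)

  [31] ##### => #  t=2,i=9
  [30] ####. => .  t=0,i=10
  [29] ###.# => #  t=1,i=2
  [28] ###.. => .  t=0,i=5
  [27] ##.## => #  t=0,i=2
  [26] ##.#. => #  t=1,i=3
  [25] ##..# => .  t=0,i=6
  [24] ##... => .  t=3,i=10
  [23] #.### => .  t=0,i=3
  [22] #.##. => #  t=3,i=5
  [21] #.#.# => #  t=4,i=3
  [20] #.#.. => #  t=1,i=4
  [19] #..## => #  t=0,i=7
  [18] #..#. => .  t=1,i=6
  [17] #...# => #  t=1,i=11
  [16] #.... => .  t=3,i=11
  [15] .#### => #  t=0,i=9
  [14] .###. => #  t=0,i=4
  [13] .##.# => #  t=0,i=1
  [12] .##.. => .  t=3,i=9
  [11] .#.## => .  t=2,i=1
  [10] .#.#. => #  t=1,i=8
  [9] .#..# => #  t=1,i=5
  [8] .#... => #  t=1,i=10
  [7] ..### => .  t=0,i=8
  [6] ..##. => #  t=0,i=0
  [5] ..#.# => #  t=1,i=7
  [4] ..#.. => #  t=3,i=0
  [3] ...## => .  t=1,i=12
  [2] ...#. => #  t=3,i=13
  [1] ....# => .  t=3,i=12
  [0] ..... => #  t=5,i=9
  bits 10101100011110101110011101110101 = 2893735797

2893735797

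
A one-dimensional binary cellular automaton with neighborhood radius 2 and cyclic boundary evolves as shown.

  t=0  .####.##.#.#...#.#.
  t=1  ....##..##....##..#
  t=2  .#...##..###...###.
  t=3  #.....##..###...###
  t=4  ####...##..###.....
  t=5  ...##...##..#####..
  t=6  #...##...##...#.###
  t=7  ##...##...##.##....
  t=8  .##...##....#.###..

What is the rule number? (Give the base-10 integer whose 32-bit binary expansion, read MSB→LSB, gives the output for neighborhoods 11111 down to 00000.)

  [31] ##### => #  t=5,i=14
  [30] ####. => .  t=0,i=3
  [29] ###.# => #  t=0,i=4
  [28] ###.. => #  t=2,i=11
  [27] ##.## => #  t=0,i=5
  [26] ##.#. => #  t=0,i=8
  [25] ##..# => #  t=1,i=6
  [24] ##... => #  t=1,i=10
  [23] #.### => .  t=6,i=16
  [22] #.##. => .  t=0,i=6
  [21] #.#.# => #  t=0,i=9
  [20] #.#.. => .  t=0,i=11
  [19] #..## => .  t=0,i=0
  [18] #..#. => #  t=1,i=17
  [17] #...# => .  t=0,i=13
  [16] #.... => #  t=1,i=1
  [15] .#### => .  t=0,i=2
  [14] .###. => #  t=2,i=10
  [13] .##.# => .  t=0,i=7
  [12] .##.. => #  t=1,i=5
  [11] .#.## => .  t=6,i=15
  [10] .#.#. => .  t=0,i=10
  [9] .#..# => #  t=0,i=18
  [8] .#... => .  t=0,i=12
  [7] ..### => .  t=0,i=1
  [6] ..##. => .  t=1,i=4
  [5] ..#.# => #  t=0,i=15
  [4] ..#.. => .  t=1,i=18
  [3] ...## => .  t=1,i=3
  [2] ...#. => #  t=0,i=14
  [1] ....# => .  t=1,i=2
  [0] ..... => #  t=3,i=3
  bits 10111111001001010101001000100101 = 3206894117

3206894117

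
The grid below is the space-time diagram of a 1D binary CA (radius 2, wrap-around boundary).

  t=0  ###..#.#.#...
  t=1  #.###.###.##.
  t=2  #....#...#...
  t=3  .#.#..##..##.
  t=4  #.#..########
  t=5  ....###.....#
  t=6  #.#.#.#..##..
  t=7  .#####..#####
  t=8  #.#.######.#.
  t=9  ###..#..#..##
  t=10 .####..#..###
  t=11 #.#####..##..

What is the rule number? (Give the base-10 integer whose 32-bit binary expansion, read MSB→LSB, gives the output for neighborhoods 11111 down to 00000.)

1513002435

  nb #####: next=.  (t=4,i=7, bit31=0)
  nb ####.: next=#  (t=4,i=12, bit30=1)
  nb ###.#: next=.  (t=1,i=4, bit29=0)
  nb ###..: next=#  (t=0,i=2, bit28=1)
  nb ##.##: next=#  (t=1,i=5, bit27=1)
  nb ##.#.: next=.  (t=1,i=12, bit26=0)
  nb ##..#: next=#  (t=0,i=3, bit25=1)
  nb ##...: next=.  (t=5,i=7, bit24=0)
  nb #.###: next=.  (t=1,i=2, bit23=0)
  nb #.##.: next=.  (t=1,i=10, bit22=0)
  nb #.#.#: next=#  (t=0,i=7, bit21=1)
  nb #.#..: next=.  (t=0,i=9, bit20=0)
  nb #..##: next=#  (t=3,i=5, bit19=1)
  nb #..#.: next=#  (t=0,i=4, bit18=1)
  nb #...#: next=#  (t=0,i=11, bit17=1)
  nb #....: next=.  (t=2,i=2, bit16=0)
  nb .####: next=#  (t=4,i=6, bit15=1)
  nb .###.: next=.  (t=0,i=1, bit14=0)
  nb .##.#: next=.  (t=1,i=11, bit13=0)
  nb .##..: next=#  (t=3,i=7, bit12=1)
  nb .#.##: next=.  (t=1,i=1, bit11=0)
  nb .#.#.: next=#  (t=0,i=6, bit10=1)
  nb .#..#: next=.  (t=3,i=4, bit9=0)
  nb .#...: next=#  (t=0,i=10, bit8=1)
  nb ..###: next=#  (t=0,i=0, bit7=1)
  nb ..##.: next=#  (t=3,i=6, bit6=1)
  nb ..#.#: next=.  (t=0,i=5, bit5=0)
  nb ..#..: next=.  (t=2,i=0, bit4=0)
  nb ...##: next=.  (t=0,i=12, bit3=0)
  nb ...#.: next=.  (t=2,i=4, bit2=0)
  nb ....#: next=#  (t=2,i=3, bit1=1)
  nb .....: next=#  (t=5,i=9, bit0=1)
  bits 01011010001011101001010111000011 = 1513002435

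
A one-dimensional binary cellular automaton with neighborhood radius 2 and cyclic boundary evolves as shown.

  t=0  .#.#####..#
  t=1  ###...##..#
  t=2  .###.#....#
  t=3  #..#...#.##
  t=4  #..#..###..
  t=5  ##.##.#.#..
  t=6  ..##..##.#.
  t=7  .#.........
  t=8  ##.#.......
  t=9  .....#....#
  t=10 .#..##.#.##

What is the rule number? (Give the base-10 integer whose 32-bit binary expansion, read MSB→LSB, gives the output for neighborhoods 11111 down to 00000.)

  ##### -> .   bit 31 = 0  t=0,i=5
  ####. -> #   bit 30 = 1  t=0,i=6
  ###.# -> #   bit 29 = 1  t=2,i=3
  ###.. -> #   bit 28 = 1  t=0,i=7
  ##.## -> #   bit 27 = 1  t=5,i=2
  ##.#. -> .   bit 26 = 0  t=2,i=4
  ##..# -> .   bit 25 = 0  t=0,i=8
  ##... -> #   bit 24 = 1  t=1,i=3
  #.### -> .   bit 23 = 0  t=0,i=3
  #.##. -> #   bit 22 = 1  t=5,i=3
  #.#.# -> #   bit 21 = 1  t=0,i=1
  #.#.. -> .   bit 20 = 0  t=2,i=5
  #..## -> .   bit 19 = 0  t=1,i=9
  #..#. -> .   bit 18 = 0  t=0,i=9
  #...# -> .   bit 17 = 0  t=1,i=4
  #.... -> #   bit 16 = 1  t=2,i=7
  .#### -> .   bit 15 = 0  t=0,i=4
  .###. -> .   bit 14 = 0  t=2,i=2
  .##.# -> .   bit 13 = 0  t=5,i=1
  .##.. -> .   bit 12 = 0  t=1,i=7
  .#.## -> #   bit 11 = 1  t=0,i=2
  .#.#. -> #   bit 10 = 1  t=0,i=0
  .#..# -> #   bit 9 = 1  t=4,i=1
  .#... -> .   bit 8 = 0  t=2,i=6
  ..### -> #   bit 7 = 1  t=1,i=10
  ..##. -> .   bit 6 = 0  t=1,i=6
  ..#.# -> #   bit 5 = 1  t=0,i=10
  ..#.. -> #   bit 4 = 1  t=3,i=3
  ...## -> #   bit 3 = 1  t=1,i=5
  ...#. -> #   bit 2 = 1  t=2,i=9
  ....# -> .   bit 1 = 0  t=2,i=8
  ..... -> .   bit 0 = 0  t=7,i=4
  bits 01111001011000010000111010111100 = 2036403900

2036403900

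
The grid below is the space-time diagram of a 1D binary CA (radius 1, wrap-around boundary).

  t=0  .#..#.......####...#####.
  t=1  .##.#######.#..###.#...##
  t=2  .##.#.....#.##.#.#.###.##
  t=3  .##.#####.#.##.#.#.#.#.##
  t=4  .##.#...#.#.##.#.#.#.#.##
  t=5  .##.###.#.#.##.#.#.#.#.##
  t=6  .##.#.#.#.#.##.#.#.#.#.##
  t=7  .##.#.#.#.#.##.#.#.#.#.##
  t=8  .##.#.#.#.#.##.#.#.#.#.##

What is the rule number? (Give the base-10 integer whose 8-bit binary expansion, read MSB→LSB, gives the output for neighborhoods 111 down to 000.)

  ###|.  b7=0 t=0,i=13
  ##.|#  b6=1 t=0,i=15
  #.#|.  b5=0 t=1,i=0
  #..|#  b4=1 t=0,i=2
  .##|#  b3=1 t=0,i=12
  .#.|#  b2=1 t=0,i=1
  ..#|.  b1=0 t=0,i=0
  ...|#  b0=1 t=0,i=6
  bits 01011101 = 93

93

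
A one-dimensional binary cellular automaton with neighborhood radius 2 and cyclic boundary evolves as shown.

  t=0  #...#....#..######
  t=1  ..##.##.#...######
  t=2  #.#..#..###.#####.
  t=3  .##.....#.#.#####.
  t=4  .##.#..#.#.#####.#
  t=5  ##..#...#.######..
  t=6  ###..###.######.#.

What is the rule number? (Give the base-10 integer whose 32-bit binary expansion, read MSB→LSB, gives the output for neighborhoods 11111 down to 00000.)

  nb #####: next=#  (t=0,i=14, bit31=1)
  nb ####.: next=#  (t=0,i=17, bit30=1)
  nb ###.#: next=#  (t=2,i=10, bit29=1)
  nb ###..: next=.  (t=0,i=0, bit28=0)
  nb ##.##: next=.  (t=1,i=4, bit27=0)
  nb ##.#.: next=.  (t=1,i=7, bit26=0)
  nb ##..#: next=#  (t=1,i=0, bit25=1)
  nb ##...: next=.  (t=0,i=1, bit24=0)
  nb #.###: next=#  (t=2,i=12, bit23=1)
  nb #.##.: next=#  (t=1,i=5, bit22=1)
  nb #.#.#: next=.  (t=2,i=0, bit21=0)
  nb #.#..: next=#  (t=1,i=8, bit20=1)
  nb #..##: next=.  (t=0,i=11, bit19=0)
  nb #..#.: next=.  (t=2,i=4, bit18=0)
  nb #...#: next=#  (t=0,i=2, bit17=1)
  nb #....: next=#  (t=0,i=6, bit16=1)
  nb .####: next=#  (t=0,i=13, bit15=1)
  nb .###.: next=.  (t=2,i=9, bit14=0)
  nb .##.#: next=.  (t=1,i=3, bit13=0)
  nb .##..: next=#  (t=3,i=2, bit12=1)
  nb .#.##: next=#  (t=3,i=11, bit11=1)
  nb .#.#.: next=#  (t=2,i=1, bit10=1)
  nb .#..#: next=.  (t=0,i=10, bit9=0)
  nb .#...: next=#  (t=0,i=5, bit8=1)
  nb ..###: next=#  (t=0,i=12, bit7=1)
  nb ..##.: next=#  (t=1,i=2, bit6=1)
  nb ..#.#: next=.  (t=3,i=8, bit5=0)
  nb ..#..: next=.  (t=0,i=4, bit4=0)
  nb ...##: next=.  (t=1,i=11, bit3=0)
  nb ...#.: next=#  (t=0,i=3, bit2=1)
  nb ....#: next=.  (t=0,i=7, bit1=0)
  nb .....: next=.  (t=3,i=5, bit0=0)
  bits 11100010110100111001110111000100 = 3805519300

3805519300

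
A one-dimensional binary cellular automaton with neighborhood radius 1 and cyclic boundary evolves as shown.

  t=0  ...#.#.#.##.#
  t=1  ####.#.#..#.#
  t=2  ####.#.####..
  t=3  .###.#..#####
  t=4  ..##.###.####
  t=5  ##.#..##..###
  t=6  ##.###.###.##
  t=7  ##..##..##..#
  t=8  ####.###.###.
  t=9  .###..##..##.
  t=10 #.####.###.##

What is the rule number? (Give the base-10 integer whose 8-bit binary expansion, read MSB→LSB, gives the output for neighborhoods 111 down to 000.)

215

  ###|#  b7=1 t=1,i=0
  ##.|#  b6=1 t=0,i=10
  #.#|.  b5=0 t=0,i=4
  #..|#  b4=1 t=0,i=0
  .##|.  b3=0 t=0,i=9
  .#.|#  b2=1 t=0,i=3
  ..#|#  b1=1 t=0,i=2
  ...|#  b0=1 t=0,i=1
  bits 11010111 = 215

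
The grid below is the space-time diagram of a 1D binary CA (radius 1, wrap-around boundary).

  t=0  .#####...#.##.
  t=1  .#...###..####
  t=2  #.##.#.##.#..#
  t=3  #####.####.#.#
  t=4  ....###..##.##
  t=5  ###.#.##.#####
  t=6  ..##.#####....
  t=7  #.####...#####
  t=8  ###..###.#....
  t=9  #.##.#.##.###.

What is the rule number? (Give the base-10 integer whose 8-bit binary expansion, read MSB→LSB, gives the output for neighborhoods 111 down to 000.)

  ###|.  b7=0 t=0,i=2
  ##.|#  b6=1 t=0,i=5
  #.#|#  b5=1 t=0,i=10
  #..|#  b4=1 t=0,i=6
  .##|#  b3=1 t=0,i=1
  .#.|.  b2=0 t=0,i=9
  ..#|.  b1=0 t=0,i=0
  ...|#  b0=1 t=0,i=7
  bits 01111001 = 121

121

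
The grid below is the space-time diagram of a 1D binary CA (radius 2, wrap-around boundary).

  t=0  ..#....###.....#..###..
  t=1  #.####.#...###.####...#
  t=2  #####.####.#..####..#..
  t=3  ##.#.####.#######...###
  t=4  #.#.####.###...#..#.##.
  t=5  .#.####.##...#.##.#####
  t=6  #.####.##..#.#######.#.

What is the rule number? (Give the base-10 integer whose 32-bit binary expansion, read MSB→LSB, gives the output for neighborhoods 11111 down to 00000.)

  [31] ##### => .  t=2,i=2
  [30] ####. => #  t=1,i=4
  [29] ###.# => .  t=1,i=5
  [28] ###.. => .  t=0,i=9
  [27] ##.## => #  t=1,i=1
  [26] ##.#. => #  t=1,i=6
  [25] ##..# => .  t=2,i=18
  [24] ##... => .  t=0,i=10
  [23] #.### => #  t=1,i=2
  [22] #.##. => #  t=4,i=20
  [21] #.#.# => .  t=3,i=3
  [20] #.#.. => #  t=1,i=7
  [19] #..## => #  t=0,i=17
  [18] #..#. => .  t=2,i=19
  [17] #...# => #  t=1,i=9
  [16] #.... => #  t=0,i=4
  [15] .#### => #  t=1,i=3
  [14] .###. => .  t=0,i=8
  [13] .##.# => #  t=1,i=0
  [12] .##.. => .  t=5,i=9
  [11] .#.## => #  t=3,i=4
  [10] .#.#. => #  t=4,i=1
  [9] .#..# => #  t=0,i=16
  [8] .#... => #  t=0,i=3
  [7] ..### => #  t=0,i=7
  [6] ..##. => .  t=1,i=22
  [5] ..#.# => #  t=4,i=18
  [4] ..#.. => #  t=0,i=2
  [3] ...## => .  t=0,i=6
  [2] ...#. => .  t=0,i=1
  [1] ....# => #  t=0,i=0
  [0] ..... => #  t=0,i=12
  bits 01001100110110111010111110110011 = 1289465779

1289465779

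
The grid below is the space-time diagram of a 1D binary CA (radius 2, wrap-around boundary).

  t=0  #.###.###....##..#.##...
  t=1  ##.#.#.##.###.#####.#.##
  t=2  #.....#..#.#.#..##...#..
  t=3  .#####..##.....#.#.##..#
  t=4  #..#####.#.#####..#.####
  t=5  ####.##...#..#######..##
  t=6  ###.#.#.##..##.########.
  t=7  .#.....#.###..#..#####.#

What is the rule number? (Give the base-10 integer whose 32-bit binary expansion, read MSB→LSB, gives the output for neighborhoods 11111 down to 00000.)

  ##### -> #   bit 31 = 1  t=1,i=16
  ####. -> #   bit 30 = 1  t=1,i=0
  ###.# -> .   bit 29 = 0  t=0,i=4
  ###.. -> #   bit 28 = 1  t=0,i=8
  ##.## -> #   bit 27 = 1  t=0,i=5
  ##.#. -> .   bit 26 = 0  t=1,i=2
  ##..# -> #   bit 25 = 1  t=0,i=15
  ##... -> .   bit 24 = 0  t=0,i=9
  #.### -> .   bit 23 = 0  t=0,i=2
  #.##. -> .   bit 22 = 0  t=0,i=19
  #.#.# -> .   bit 21 = 0  t=1,i=3
  #.#.. -> .   bit 20 = 0  t=2,i=13
  #..## -> #   bit 19 = 1  t=2,i=15
  #..#. -> #   bit 18 = 1  t=0,i=16
  #...# -> #   bit 17 = 1  t=0,i=22
  #.... -> #   bit 16 = 1  t=0,i=10
  .#### -> .   bit 15 = 0  t=1,i=15
  .###. -> #   bit 14 = 1  t=0,i=3
  .##.# -> .   bit 13 = 0  t=1,i=8
  .##.. -> #   bit 12 = 1  t=0,i=14
  .#.## -> #   bit 11 = 1  t=0,i=1
  .#.#. -> .   bit 10 = 0  t=1,i=4
  .#..# -> .   bit 9 = 0  t=2,i=7
  .#... -> #   bit 8 = 1  t=2,i=1
  ..### -> #   bit 7 = 1  t=4,i=3
  ..##. -> .   bit 6 = 0  t=0,i=13
  ..#.# -> #   bit 5 = 1  t=0,i=0
  ..#.. -> .   bit 4 = 0  t=2,i=0
  ...## -> #   bit 3 = 1  t=0,i=12
  ...#. -> #   bit 2 = 1  t=0,i=23
  ....# -> #   bit 1 = 1  t=0,i=11
  ..... -> #   bit 0 = 1  t=2,i=3
  bits 11011010000011110101100110101111 = 3658439087

3658439087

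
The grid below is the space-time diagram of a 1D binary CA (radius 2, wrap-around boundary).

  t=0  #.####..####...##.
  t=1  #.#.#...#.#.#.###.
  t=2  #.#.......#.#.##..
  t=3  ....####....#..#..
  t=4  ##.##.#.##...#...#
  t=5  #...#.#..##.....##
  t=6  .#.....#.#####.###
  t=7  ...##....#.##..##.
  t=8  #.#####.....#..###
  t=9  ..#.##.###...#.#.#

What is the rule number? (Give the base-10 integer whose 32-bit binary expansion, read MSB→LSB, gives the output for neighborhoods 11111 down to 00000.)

  #####|#  b31=1 t=6,i=11
  ####.|#  b30=1 t=0,i=4
  ###.#|.  b29=0 t=1,i=16
  ###..|.  b28=0 t=0,i=5
  ##.##|.  b27=0 t=4,i=2
  ##.#.|.  b26=0 t=0,i=17
  ##..#|.  b25=0 t=0,i=6
  ##...|#  b24=1 t=0,i=12
  #.###|#  b23=1 t=0,i=2
  #.##.|.  b22=0 t=2,i=14
  #.#.#|#  b21=1 t=0,i=0
  #.#..|.  b20=0 t=1,i=4
  #..##|.  b19=0 t=0,i=7
  #..#.|.  b18=0 t=2,i=17
  #...#|.  b17=0 t=0,i=13
  #....|#  b16=1 t=2,i=4
  .####|.  b15=0 t=0,i=3
  .###.|#  b14=1 t=1,i=15
  .##.#|#  b13=1 t=0,i=16
  .##..|#  b12=1 t=2,i=15
  .#.##|.  b11=0 t=0,i=1
  .#.#.|.  b10=0 t=1,i=1
  .#..#|#  b9=1 t=3,i=13
  .#...|.  b8=0 t=1,i=5
  ..###|#  b7=1 t=0,i=8
  ..##.|#  b6=1 t=0,i=15
  ..#.#|.  b5=0 t=1,i=8
  ..#..|.  b4=0 t=3,i=12
  ...##|#  b3=1 t=0,i=14
  ...#.|.  b2=0 t=1,i=7
  ....#|.  b1=0 t=2,i=8
  .....|#  b0=1 t=2,i=5
  bits 11000001101000010111001011001001 = 3248583369

3248583369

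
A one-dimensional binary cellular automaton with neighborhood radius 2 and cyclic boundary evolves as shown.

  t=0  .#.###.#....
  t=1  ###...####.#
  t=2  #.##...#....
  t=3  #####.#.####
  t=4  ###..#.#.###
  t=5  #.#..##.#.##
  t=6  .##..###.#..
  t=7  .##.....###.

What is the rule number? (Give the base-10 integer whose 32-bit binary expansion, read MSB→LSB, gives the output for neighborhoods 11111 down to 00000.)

  ##### -> #   bit 31 = 1  t=3,i=0
  ####. -> .   bit 30 = 0  t=1,i=1
  ###.# -> .   bit 29 = 0  t=0,i=5
  ###.. -> #   bit 28 = 1  t=1,i=2
  ##.## -> .   bit 27 = 0  t=1,i=10
  ##.#. -> #   bit 26 = 1  t=0,i=6
  ##..# -> .   bit 25 = 0  t=4,i=3
  ##... -> #   bit 24 = 1  t=1,i=3
  #.### -> .   bit 23 = 0  t=0,i=3
  #.##. -> #   bit 22 = 1  t=2,i=2
  #.#.# -> .   bit 21 = 0  t=3,i=6
  #.#.. -> #   bit 20 = 1  t=0,i=7
  #..## -> .   bit 19 = 0  t=5,i=4
  #..#. -> .   bit 18 = 0  t=4,i=4
  #...# -> .   bit 17 = 0  t=1,i=4
  #.... -> #   bit 16 = 1  t=0,i=9
  .#### -> #   bit 15 = 1  t=1,i=0
  .###. -> .   bit 14 = 0  t=0,i=4
  .##.# -> #   bit 13 = 1  t=5,i=6
  .##.. -> #   bit 12 = 1  t=2,i=3
  .#.## -> #   bit 11 = 1  t=0,i=2
  .#.#. -> #   bit 10 = 1  t=4,i=6
  .#..# -> .   bit 9 = 0  t=5,i=3
  .#... -> #   bit 8 = 1  t=0,i=8
  ..### -> .   bit 7 = 0  t=1,i=6
  ..##. -> #   bit 6 = 1  t=5,i=5
  ..#.# -> #   bit 5 = 1  t=0,i=1
  ..#.. -> .   bit 4 = 0  t=2,i=7
  ...## -> .   bit 3 = 0  t=1,i=5
  ...#. -> #   bit 2 = 1  t=0,i=0
  ....# -> #   bit 1 = 1  t=0,i=11
  ..... -> .   bit 0 = 0  t=0,i=10
  bits 10010101010100011011110101100110 = 2505162086

2505162086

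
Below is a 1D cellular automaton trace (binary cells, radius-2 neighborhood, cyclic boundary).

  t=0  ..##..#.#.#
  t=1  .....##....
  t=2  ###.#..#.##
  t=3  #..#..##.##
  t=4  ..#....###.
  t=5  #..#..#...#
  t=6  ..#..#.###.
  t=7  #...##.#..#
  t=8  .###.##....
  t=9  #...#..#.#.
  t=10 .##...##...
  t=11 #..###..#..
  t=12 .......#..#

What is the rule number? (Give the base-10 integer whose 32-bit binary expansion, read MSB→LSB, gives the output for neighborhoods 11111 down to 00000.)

2374410537

  #####|#  b31=1 t=2,i=0
  ####.|.  b30=0 t=2,i=1
  ###.#|.  b29=0 t=2,i=2
  ###..|.  b28=0 t=3,i=0
  ##.##|#  b27=1 t=3,i=8
  ##.#.|#  b26=1 t=2,i=3
  ##..#|.  b25=0 t=0,i=4
  ##...|#  b24=1 t=1,i=7
  #.###|#  b23=1 t=2,i=9
  #.##.|.  b22=0 t=8,i=5
  #.#.#|.  b21=0 t=0,i=8
  #.#..|.  b20=0 t=0,i=10
  #..##|.  b19=0 t=0,i=1
  #..#.|#  b18=1 t=0,i=5
  #...#|#  b17=1 t=4,i=0
  #....|.  b16=0 t=1,i=8
  .####|#  b15=1 t=2,i=10
  .###.|.  b14=0 t=3,i=10
  .##.#|#  b13=1 t=3,i=7
  .##..|.  b12=0 t=0,i=3
  .#.##|.  b11=0 t=2,i=8
  .#.#.|.  b10=0 t=0,i=7
  .#..#|.  b9=0 t=0,i=0
  .#...|#  b8=1 t=4,i=3
  ..###|.  b7=0 t=4,i=7
  ..##.|.  b6=0 t=0,i=2
  ..#.#|#  b5=1 t=0,i=6
  ..#..|.  b4=0 t=3,i=3
  ...##|#  b3=1 t=1,i=4
  ...#.|.  b2=0 t=4,i=1
  ....#|.  b1=0 t=1,i=3
  .....|#  b0=1 t=1,i=0
  bits 10001101100001101010000100101001 = 2374410537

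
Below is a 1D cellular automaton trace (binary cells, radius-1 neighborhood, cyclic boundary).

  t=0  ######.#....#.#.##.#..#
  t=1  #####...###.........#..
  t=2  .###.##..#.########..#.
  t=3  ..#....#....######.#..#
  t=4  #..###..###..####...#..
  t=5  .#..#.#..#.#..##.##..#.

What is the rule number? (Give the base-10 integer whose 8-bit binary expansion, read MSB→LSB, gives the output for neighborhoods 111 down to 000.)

  nb ###: next=#  (t=0,i=0, bit7=1)
  nb ##.: next=.  (t=0,i=5, bit6=0)
  nb #.#: next=.  (t=0,i=6, bit5=0)
  nb #..: next=#  (t=0,i=8, bit4=1)
  nb .##: next=.  (t=0,i=16, bit3=0)
  nb .#.: next=.  (t=0,i=7, bit2=0)
  nb ..#: next=.  (t=0,i=11, bit1=0)
  nb ...: next=#  (t=0,i=9, bit0=1)
  bits 10010001 = 145

145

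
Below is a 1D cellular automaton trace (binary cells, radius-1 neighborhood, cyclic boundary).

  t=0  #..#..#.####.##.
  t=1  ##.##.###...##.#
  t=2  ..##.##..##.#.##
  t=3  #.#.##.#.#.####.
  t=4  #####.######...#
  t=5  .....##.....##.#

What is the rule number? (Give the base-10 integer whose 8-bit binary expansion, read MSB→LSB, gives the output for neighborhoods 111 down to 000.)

  [7] ### => .  t=0,i=9
  [6] ##. => .  t=0,i=11
  [5] #.# => #  t=0,i=7
  [4] #.. => #  t=0,i=1
  [3] .## => #  t=0,i=8
  [2] .#. => #  t=0,i=0
  [1] ..# => .  t=0,i=2
  [0] ... => #  t=1,i=10
  bits 00111101 = 61

61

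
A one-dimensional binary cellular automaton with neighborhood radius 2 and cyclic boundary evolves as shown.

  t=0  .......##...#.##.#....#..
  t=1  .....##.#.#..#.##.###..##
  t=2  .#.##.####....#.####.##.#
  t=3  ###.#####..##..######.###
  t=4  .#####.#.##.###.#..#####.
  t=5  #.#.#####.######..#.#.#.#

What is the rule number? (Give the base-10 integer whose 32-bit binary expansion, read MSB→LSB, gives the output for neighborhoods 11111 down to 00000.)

1856765194

  #####|.  b31=0 t=3,i=0
  ####.|#  b30=1 t=2,i=8
  ###.#|#  b29=1 t=2,i=19
  ###..|.  b28=0 t=1,i=20
  ##.##|#  b27=1 t=1,i=17
  ##.#.|#  b26=1 t=0,i=16
  ##..#|#  b25=1 t=1,i=21
  ##...|.  b24=0 t=0,i=9
  #.###|#  b23=1 t=1,i=18
  #.##.|.  b22=0 t=0,i=14
  #.#.#|#  b21=1 t=1,i=8
  #.#..|.  b20=0 t=0,i=17
  #..##|#  b19=1 t=1,i=22
  #..#.|.  b18=0 t=1,i=12
  #...#|#  b17=1 t=0,i=10
  #....|#  b16=1 t=0,i=19
  .####|#  b15=1 t=2,i=7
  .###.|#  b14=1 t=1,i=19
  .##.#|#  b13=1 t=0,i=15
  .##..|#  b12=1 t=0,i=8
  .#.##|#  b11=1 t=0,i=13
  .#.#.|#  b10=1 t=1,i=9
  .#..#|.  b9=0 t=1,i=11
  .#...|#  b8=1 t=0,i=18
  ..###|.  b7=0 t=3,i=15
  ..##.|.  b6=0 t=0,i=7
  ..#.#|.  b5=0 t=0,i=12
  ..#..|.  b4=0 t=0,i=22
  ...##|#  b3=1 t=0,i=6
  ...#.|.  b2=0 t=0,i=11
  ....#|#  b1=1 t=0,i=5
  .....|.  b0=0 t=0,i=0
  bits 01101110101010111111110100001010 = 1856765194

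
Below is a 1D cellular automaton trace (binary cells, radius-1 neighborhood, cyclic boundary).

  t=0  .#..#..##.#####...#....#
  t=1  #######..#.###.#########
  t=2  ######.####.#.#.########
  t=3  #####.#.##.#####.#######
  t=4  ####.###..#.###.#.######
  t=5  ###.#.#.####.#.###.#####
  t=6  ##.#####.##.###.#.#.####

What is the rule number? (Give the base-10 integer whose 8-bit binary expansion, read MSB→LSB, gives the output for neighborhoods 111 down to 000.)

183

  ### -> #   bit 7 = 1  t=0,i=11
  ##. -> .   bit 6 = 0  t=0,i=8
  #.# -> #   bit 5 = 1  t=0,i=0
  #.. -> #   bit 4 = 1  t=0,i=2
  .## -> .   bit 3 = 0  t=0,i=7
  .#. -> #   bit 2 = 1  t=0,i=1
  ..# -> #   bit 1 = 1  t=0,i=3
  ... -> #   bit 0 = 1  t=0,i=16
  bits 10110111 = 183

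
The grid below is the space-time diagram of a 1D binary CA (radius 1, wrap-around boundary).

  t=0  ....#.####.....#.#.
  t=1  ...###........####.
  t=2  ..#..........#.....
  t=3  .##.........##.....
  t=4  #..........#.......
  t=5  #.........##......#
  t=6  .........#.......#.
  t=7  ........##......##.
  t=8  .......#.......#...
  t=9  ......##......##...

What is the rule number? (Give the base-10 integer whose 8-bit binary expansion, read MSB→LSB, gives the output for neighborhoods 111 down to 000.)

38

  [7] ### => .  t=0,i=7
  [6] ##. => .  t=0,i=9
  [5] #.# => #  t=0,i=5
  [4] #.. => .  t=0,i=10
  [3] .## => .  t=0,i=6
  [2] .#. => #  t=0,i=4
  [1] ..# => #  t=0,i=3
  [0] ... => .  t=0,i=0
  bits 00100110 = 38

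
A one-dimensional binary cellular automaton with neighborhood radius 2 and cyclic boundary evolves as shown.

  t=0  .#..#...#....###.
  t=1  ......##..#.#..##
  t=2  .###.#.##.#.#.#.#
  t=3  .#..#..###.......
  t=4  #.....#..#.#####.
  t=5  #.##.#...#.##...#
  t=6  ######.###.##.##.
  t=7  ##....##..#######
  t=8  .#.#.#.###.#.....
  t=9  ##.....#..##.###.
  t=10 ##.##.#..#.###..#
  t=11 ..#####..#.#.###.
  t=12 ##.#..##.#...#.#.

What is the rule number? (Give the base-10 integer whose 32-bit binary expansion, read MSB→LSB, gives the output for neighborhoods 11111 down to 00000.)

517713965

  [31] ##### => .  t=4,i=13
  [30] ####. => .  t=4,i=14
  [29] ###.# => .  t=2,i=3
  [28] ###.. => #  t=0,i=15
  [27] ##.## => #  t=5,i=1
  [26] ##.#. => #  t=2,i=4
  [25] ##..# => #  t=0,i=16
  [24] ##... => .  t=1,i=0
  [23] #.### => #  t=2,i=1
  [22] #.##. => #  t=2,i=7
  [21] #.#.# => .  t=2,i=5
  [20] #.#.. => #  t=1,i=12
  [19] #..## => #  t=1,i=14
  [18] #..#. => .  t=0,i=0
  [17] #...# => #  t=0,i=6
  [16] #.... => #  t=0,i=10
  [15] .#### => #  t=4,i=12
  [14] .###. => .  t=0,i=14
  [13] .##.# => #  t=2,i=8
  [12] .##.. => #  t=1,i=7
  [11] .#.## => .  t=2,i=0
  [10] .#.#. => .  t=1,i=11
  [9] .#..# => .  t=0,i=2
  [8] .#... => .  t=0,i=5
  [7] ..### => .  t=0,i=13
  [6] ..##. => .  t=1,i=6
  [5] ..#.# => #  t=1,i=10
  [4] ..#.. => .  t=0,i=1
  [3] ...## => #  t=0,i=12
  [2] ...#. => #  t=0,i=7
  [1] ....# => .  t=0,i=11
  [0] ..... => #  t=1,i=2
  bits 00011110110110111011000000101101 = 517713965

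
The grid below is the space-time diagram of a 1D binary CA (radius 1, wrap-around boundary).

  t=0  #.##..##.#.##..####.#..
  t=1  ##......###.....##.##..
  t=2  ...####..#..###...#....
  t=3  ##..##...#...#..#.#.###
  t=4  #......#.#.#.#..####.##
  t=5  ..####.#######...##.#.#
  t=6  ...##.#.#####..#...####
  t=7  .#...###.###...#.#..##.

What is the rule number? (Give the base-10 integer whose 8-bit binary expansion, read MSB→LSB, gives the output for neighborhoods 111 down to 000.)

165

  [7] ### => #  t=0,i=16
  [6] ##. => .  t=0,i=3
  [5] #.# => #  t=0,i=1
  [4] #.. => .  t=0,i=4
  [3] .## => .  t=0,i=2
  [2] .#. => #  t=0,i=0
  [1] ..# => .  t=0,i=5
  [0] ... => #  t=1,i=3
  bits 10100101 = 165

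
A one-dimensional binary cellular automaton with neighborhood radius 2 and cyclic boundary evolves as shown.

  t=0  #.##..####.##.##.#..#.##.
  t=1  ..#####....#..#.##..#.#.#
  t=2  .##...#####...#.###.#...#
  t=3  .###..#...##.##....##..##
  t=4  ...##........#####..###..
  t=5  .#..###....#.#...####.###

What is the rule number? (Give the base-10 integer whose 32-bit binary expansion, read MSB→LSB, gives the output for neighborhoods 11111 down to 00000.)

391712934

  nb #####: next=.  (t=1,i=4, bit31=0)
  nb ####.: next=.  (t=0,i=8, bit30=0)
  nb ###.#: next=.  (t=0,i=9, bit29=0)
  nb ###..: next=#  (t=1,i=6, bit28=1)
  nb ##.##: next=.  (t=0,i=10, bit27=0)
  nb ##.#.: next=#  (t=0,i=16, bit26=1)
  nb ##..#: next=#  (t=0,i=4, bit25=1)
  nb ##...: next=#  (t=1,i=7, bit24=1)
  nb #.###: next=.  (t=2,i=16, bit23=0)
  nb #.##.: next=#  (t=0,i=2, bit22=1)
  nb #.#.#: next=.  (t=0,i=0, bit21=0)
  nb #.#..: next=#  (t=0,i=17, bit20=1)
  nb #..##: next=#  (t=0,i=5, bit19=1)
  nb #..#.: next=.  (t=0,i=19, bit18=0)
  nb #...#: next=.  (t=2,i=4, bit17=0)
  nb #....: next=#  (t=1,i=8, bit16=1)
  nb .####: next=.  (t=0,i=7, bit15=0)
  nb .###.: next=.  (t=2,i=17, bit14=0)
  nb .##.#: next=.  (t=0,i=12, bit13=0)
  nb .##..: next=#  (t=0,i=3, bit12=1)
  nb .#.##: next=.  (t=0,i=1, bit11=0)
  nb .#.#.: next=.  (t=1,i=21, bit10=0)
  nb .#..#: next=.  (t=0,i=18, bit9=0)
  nb .#...: next=.  (t=2,i=21, bit8=0)
  nb ..###: next=#  (t=0,i=6, bit7=1)
  nb ..##.: next=.  (t=3,i=10, bit6=0)
  nb ..#.#: next=#  (t=0,i=20, bit5=1)
  nb ..#..: next=.  (t=1,i=11, bit4=0)
  nb ...##: next=.  (t=2,i=5, bit3=0)
  nb ...#.: next=#  (t=1,i=10, bit2=1)
  nb ....#: next=#  (t=1,i=9, bit1=1)
  nb .....: next=.  (t=4,i=0, bit0=0)
  bits 00010111010110010001000010100110 = 391712934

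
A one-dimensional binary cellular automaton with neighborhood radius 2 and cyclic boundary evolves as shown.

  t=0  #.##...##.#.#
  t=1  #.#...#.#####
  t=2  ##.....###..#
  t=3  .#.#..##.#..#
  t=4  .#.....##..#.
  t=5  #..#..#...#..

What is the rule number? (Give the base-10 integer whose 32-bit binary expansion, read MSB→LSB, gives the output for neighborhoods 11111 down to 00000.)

  nb #####: next=.  (t=1,i=10, bit31=0)
  nb ####.: next=#  (t=1,i=12, bit30=1)
  nb ###.#: next=#  (t=1,i=0, bit29=1)
  nb ###..: next=#  (t=2,i=1, bit28=1)
  nb ##.##: next=.  (t=0,i=1, bit27=0)
  nb ##.#.: next=#  (t=0,i=9, bit26=1)
  nb ##..#: next=.  (t=2,i=10, bit25=0)
  nb ##...: next=.  (t=0,i=4, bit24=0)
  nb #.###: next=#  (t=1,i=8, bit23=1)
  nb #.##.: next=#  (t=0,i=2, bit22=1)
  nb #.#.#: next=#  (t=0,i=10, bit21=1)
  nb #.#..: next=.  (t=1,i=2, bit20=0)
  nb #..##: next=.  (t=2,i=11, bit19=0)
  nb #..#.: next=#  (t=3,i=11, bit18=1)
  nb #...#: next=.  (t=0,i=5, bit17=0)
  nb #....: next=#  (t=2,i=3, bit16=1)
  nb .####: next=#  (t=1,i=9, bit15=1)
  nb .###.: next=.  (t=2,i=0, bit14=0)
  nb .##.#: next=#  (t=0,i=0, bit13=1)
  nb .##..: next=.  (t=0,i=3, bit12=0)
  nb .#.##: next=#  (t=0,i=11, bit11=1)
  nb .#.#.: next=.  (t=3,i=0, bit10=0)
  nb .#..#: next=.  (t=3,i=4, bit9=0)
  nb .#...: next=.  (t=1,i=3, bit8=0)
  nb ..###: next=#  (t=2,i=7, bit7=1)
  nb ..##.: next=.  (t=0,i=7, bit6=0)
  nb ..#.#: next=.  (t=1,i=6, bit5=0)
  nb ..#..: next=.  (t=4,i=1, bit4=0)
  nb ...##: next=#  (t=0,i=6, bit3=1)
  nb ...#.: next=.  (t=1,i=5, bit2=0)
  nb ....#: next=.  (t=2,i=5, bit1=0)
  nb .....: next=.  (t=2,i=4, bit0=0)
  bits 01110100111001011010100010001000 = 1961207944

1961207944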